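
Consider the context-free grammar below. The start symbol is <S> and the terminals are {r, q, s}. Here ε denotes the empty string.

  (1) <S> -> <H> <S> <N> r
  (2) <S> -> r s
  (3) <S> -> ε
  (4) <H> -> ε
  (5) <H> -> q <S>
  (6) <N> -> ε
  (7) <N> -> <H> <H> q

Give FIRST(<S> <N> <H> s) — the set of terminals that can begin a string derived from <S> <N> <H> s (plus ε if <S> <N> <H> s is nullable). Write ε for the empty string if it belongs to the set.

FIRST(<H>): from <H>->ε we get {ε}; from <H>->q <S> we get {q}. So FIRST(<H>) = {ε, q}.
FIRST(<N>): from <N>->ε we get {ε}; from <N>-><H> <H> q we get {q}. So FIRST(<N>) = {ε, q}.
FIRST(<S>): from <S>-><H> <S> <N> r we get {q, r}; from <S>->r s we get {r}; from <S>->ε we get {ε}. So FIRST(<S>) = {ε, q, r}.
FIRST(<S> <N> <H> s): take FIRST of each symbol in turn, carrying on past any symbol whose FIRST contains ε; result {q, r, s}.

{q, r, s}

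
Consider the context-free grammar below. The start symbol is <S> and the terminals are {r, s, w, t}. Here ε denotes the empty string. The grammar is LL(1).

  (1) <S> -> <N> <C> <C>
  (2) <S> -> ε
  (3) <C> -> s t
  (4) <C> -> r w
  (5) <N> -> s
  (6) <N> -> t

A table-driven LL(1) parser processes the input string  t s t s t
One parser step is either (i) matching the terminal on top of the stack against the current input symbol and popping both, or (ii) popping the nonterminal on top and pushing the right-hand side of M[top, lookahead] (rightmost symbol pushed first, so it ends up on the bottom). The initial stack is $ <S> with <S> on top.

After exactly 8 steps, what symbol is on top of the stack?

step 1: stack=$ <S>  input=t s t s t $  — expand <S> -> <N> <C> <C>
step 2: stack=$ <C> <C> <N>  input=t s t s t $  — expand <N> -> t
step 3: stack=$ <C> <C> t  input=t s t s t $  — match t
step 4: stack=$ <C> <C>  input=s t s t $  — expand <C> -> s t
step 5: stack=$ <C> t s  input=s t s t $  — match s
step 6: stack=$ <C> t  input=t s t $  — match t
step 7: stack=$ <C>  input=s t $  — expand <C> -> s t
step 8: stack=$ t s  input=s t $  — match s
Stack after step 8: $ t (top = t).

t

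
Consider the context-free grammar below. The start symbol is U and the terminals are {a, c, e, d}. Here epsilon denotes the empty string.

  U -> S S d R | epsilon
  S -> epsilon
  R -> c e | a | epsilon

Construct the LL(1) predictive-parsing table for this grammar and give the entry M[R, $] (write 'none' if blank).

FIRST(S): from S->epsilon we get {epsilon}. So FIRST(S) = {epsilon}.
FIRST(R): from R->c e we get {c}; from R->a we get {a}; from R->epsilon we get {epsilon}. So FIRST(R) = {epsilon, a, c}.
FIRST(U): from U->S S d R we get {d}; from U->epsilon we get {epsilon}. So FIRST(U) = {epsilon, d}.
FOLLOW(U) includes $ since U is the start symbol.
FOLLOW(U): U appears on no right-hand side. Thus FOLLOW(U) = {$}.
FOLLOW(R): in U->S S d R, the suffix after R is empty, so FOLLOW(R) ⊇ FOLLOW(U) = {$}. Thus FOLLOW(R) = {$}.
For R -> c e: FIRST(c e) = {c}, so it goes in M[R, t] for t ∈ {c}.
For R -> a: FIRST(a) = {a}, so it goes in M[R, t] for t ∈ {a}.
For R -> epsilon: FIRST(epsilon) = {epsilon}, so it goes in M[R, t] for t ∈ {}; since epsilon ∈ FIRST, also for every t ∈ FOLLOW(R) = {$}.

R -> epsilon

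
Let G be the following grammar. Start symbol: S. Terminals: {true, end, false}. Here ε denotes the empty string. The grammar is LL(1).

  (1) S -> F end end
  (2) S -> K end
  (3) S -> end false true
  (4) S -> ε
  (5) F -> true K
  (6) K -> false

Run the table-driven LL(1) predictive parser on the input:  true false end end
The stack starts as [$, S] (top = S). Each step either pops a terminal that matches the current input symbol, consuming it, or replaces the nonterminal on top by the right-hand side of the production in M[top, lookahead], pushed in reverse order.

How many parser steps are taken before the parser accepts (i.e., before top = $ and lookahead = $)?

     Stack             Input                 Action
  1  $ S               true false end end $  expand S -> F end end
  2  $ end end F       true false end end $  expand F -> true K
  3  $ end end K true  true false end end $  match true
  4  $ end end K       false end end $       expand K -> false
  5  $ end end false   false end end $       match false
  6  $ end end         end end $             match end
  7  $ end             end $                 match end
Accept reached after 7 steps.

7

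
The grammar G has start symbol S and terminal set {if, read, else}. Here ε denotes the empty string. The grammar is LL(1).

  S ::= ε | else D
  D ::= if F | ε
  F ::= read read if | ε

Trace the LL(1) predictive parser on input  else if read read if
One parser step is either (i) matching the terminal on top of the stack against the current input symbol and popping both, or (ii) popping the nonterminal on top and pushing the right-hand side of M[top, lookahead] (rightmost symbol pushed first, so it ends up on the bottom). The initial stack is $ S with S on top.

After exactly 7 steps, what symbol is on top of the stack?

if

step 1: stack=$ S  input=else if read read if $  — expand S ::= else D
step 2: stack=$ D else  input=else if read read if $  — match else
step 3: stack=$ D  input=if read read if $  — expand D ::= if F
step 4: stack=$ F if  input=if read read if $  — match if
step 5: stack=$ F  input=read read if $  — expand F ::= read read if
step 6: stack=$ if read read  input=read read if $  — match read
step 7: stack=$ if read  input=read if $  — match read
Stack after step 7: $ if (top = if).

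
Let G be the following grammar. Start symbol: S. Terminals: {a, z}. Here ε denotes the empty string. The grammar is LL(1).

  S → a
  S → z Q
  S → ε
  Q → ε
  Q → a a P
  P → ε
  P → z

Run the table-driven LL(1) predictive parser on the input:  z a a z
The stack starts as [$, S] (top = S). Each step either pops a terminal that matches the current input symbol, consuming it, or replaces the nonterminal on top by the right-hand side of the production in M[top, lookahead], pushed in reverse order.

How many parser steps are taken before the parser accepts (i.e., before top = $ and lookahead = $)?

7

step 1: stack=$ S  input=z a a z $  — expand S → z Q
step 2: stack=$ Q z  input=z a a z $  — match z
step 3: stack=$ Q  input=a a z $  — expand Q → a a P
step 4: stack=$ P a a  input=a a z $  — match a
step 5: stack=$ P a  input=a z $  — match a
step 6: stack=$ P  input=z $  — expand P → z
step 7: stack=$ z  input=z $  — match z
Accept reached after 7 steps.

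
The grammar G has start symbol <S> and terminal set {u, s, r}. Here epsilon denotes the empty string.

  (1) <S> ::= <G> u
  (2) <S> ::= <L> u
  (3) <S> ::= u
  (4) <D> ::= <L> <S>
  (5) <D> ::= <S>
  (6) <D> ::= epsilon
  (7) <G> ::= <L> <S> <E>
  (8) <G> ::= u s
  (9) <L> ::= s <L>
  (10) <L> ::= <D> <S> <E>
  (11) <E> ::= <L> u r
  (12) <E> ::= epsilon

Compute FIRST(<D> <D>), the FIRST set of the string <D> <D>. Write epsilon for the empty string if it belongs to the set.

FIRST(<S>): from <S>::=<G> u we get {s, u}; from <S>::=<L> u we get {s, u}; from <S>::=u we get {u}. So FIRST(<S>) = {s, u}.
FIRST(<D>): from <D>::=<L> <S> we get {s, u}; from <D>::=<S> we get {s, u}; from <D>::=epsilon we get {epsilon}. So FIRST(<D>) = {epsilon, s, u}.
FIRST(<L>): from <L>::=s <L> we get {s}; from <L>::=<D> <S> <E> we get {s, u}. So FIRST(<L>) = {s, u}.
FIRST(<G>): from <G>::=<L> <S> <E> we get {s, u}; from <G>::=u s we get {u}. So FIRST(<G>) = {s, u}.
FIRST(<E>): from <E>::=<L> u r we get {s, u}; from <E>::=epsilon we get {epsilon}. So FIRST(<E>) = {epsilon, s, u}.
FIRST(<D> <D>): take FIRST of each symbol in turn, carrying on past any symbol whose FIRST contains epsilon; result {epsilon, s, u}.

{epsilon, s, u}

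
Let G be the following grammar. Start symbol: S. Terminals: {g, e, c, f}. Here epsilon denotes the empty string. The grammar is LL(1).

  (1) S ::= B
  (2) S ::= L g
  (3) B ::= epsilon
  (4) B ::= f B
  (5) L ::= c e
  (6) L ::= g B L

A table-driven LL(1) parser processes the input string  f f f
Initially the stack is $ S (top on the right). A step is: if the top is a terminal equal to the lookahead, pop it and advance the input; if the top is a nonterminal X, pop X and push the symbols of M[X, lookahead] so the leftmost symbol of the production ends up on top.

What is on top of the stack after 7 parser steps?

B

     Stack  Input    Action
  1  $ S    f f f $  expand S ::= B
  2  $ B    f f f $  expand B ::= f B
  3  $ B f  f f f $  match f
  4  $ B    f f $    expand B ::= f B
  5  $ B f  f f $    match f
  6  $ B    f $      expand B ::= f B
  7  $ B f  f $      match f
Stack after step 7: $ B (top = B).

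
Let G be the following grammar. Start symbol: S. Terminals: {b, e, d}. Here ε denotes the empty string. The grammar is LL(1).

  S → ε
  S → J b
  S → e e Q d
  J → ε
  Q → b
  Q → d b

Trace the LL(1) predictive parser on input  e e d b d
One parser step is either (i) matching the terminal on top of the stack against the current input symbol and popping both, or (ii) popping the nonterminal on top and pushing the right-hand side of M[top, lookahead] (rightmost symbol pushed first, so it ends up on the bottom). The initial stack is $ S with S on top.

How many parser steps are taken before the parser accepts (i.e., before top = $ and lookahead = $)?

7

step 1: stack=$ S  input=e e d b d $  — expand S → e e Q d
step 2: stack=$ d Q e e  input=e e d b d $  — match e
step 3: stack=$ d Q e  input=e d b d $  — match e
step 4: stack=$ d Q  input=d b d $  — expand Q → d b
step 5: stack=$ d b d  input=d b d $  — match d
step 6: stack=$ d b  input=b d $  — match b
step 7: stack=$ d  input=d $  — match d
Accept reached after 7 steps.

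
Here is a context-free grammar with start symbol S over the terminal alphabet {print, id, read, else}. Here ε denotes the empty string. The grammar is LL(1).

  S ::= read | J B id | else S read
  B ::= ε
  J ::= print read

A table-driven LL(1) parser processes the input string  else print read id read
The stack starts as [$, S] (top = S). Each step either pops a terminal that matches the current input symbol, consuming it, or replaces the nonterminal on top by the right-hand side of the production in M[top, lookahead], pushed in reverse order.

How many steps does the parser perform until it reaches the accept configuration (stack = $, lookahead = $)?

     Stack                   Input                      Action
  1  $ S                     else print read id read $  expand S ::= else S read
  2  $ read S else           else print read id read $  match else
  3  $ read S                print read id read $       expand S ::= J B id
  4  $ read id B J           print read id read $       expand J ::= print read
  5  $ read id B read print  print read id read $       match print
  6  $ read id B read        read id read $             match read
  7  $ read id B             id read $                  expand B ::= ε
  8  $ read id               id read $                  match id
  9  $ read                  read $                     match read
Accept reached after 9 steps.

9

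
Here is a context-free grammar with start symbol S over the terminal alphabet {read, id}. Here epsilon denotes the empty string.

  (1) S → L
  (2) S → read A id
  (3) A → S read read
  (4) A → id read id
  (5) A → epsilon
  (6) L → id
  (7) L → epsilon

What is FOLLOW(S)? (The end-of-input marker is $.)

FIRST(L): from L→id we get {id}; from L→epsilon we get {epsilon}. So FIRST(L) = {epsilon, id}.
FIRST(S): from S→L we get {epsilon, id}; from S→read A id we get {read}. So FIRST(S) = {epsilon, id, read}.
FIRST(A): from A→S read read we get {id, read}; from A→id read id we get {id}; from A→epsilon we get {epsilon}. So FIRST(A) = {epsilon, id, read}.
FOLLOW(S) includes $ since S is the start symbol.
FOLLOW(S): in A→S read read, S is followed by read read with FIRST {read}. Thus FOLLOW(S) = {$, read}.
FOLLOW(A): in S→read A id, A is followed by id with FIRST {id}. Thus FOLLOW(A) = {id}.
FOLLOW(L): in S→L, the suffix after L is empty, so FOLLOW(L) ⊇ FOLLOW(S) = {$, read}. Thus FOLLOW(L) = {$, read}.

{$, read}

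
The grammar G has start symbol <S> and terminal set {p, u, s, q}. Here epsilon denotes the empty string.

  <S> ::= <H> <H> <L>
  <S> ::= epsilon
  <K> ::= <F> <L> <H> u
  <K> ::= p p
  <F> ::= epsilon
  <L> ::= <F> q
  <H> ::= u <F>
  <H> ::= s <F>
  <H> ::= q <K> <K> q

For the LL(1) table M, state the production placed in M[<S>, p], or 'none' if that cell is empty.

FIRST(<F>) = {epsilon}
FIRST(<H>) = {q, s, u}
FIRST(<S>) = {epsilon, q, s, u}  (via <H> <H> <L>)
FIRST(<L>) = {q}  (via <F> q)
FIRST(<K>) = {p, q}  (via <F> <L> <H> u)
FOLLOW(<S>) includes $ since <S> is the start symbol.
FOLLOW(<S>): <S> appears on no right-hand side. Thus FOLLOW(<S>) = {$}.
For <S> ::= <H> <H> <L>: FIRST(<H> <H> <L>) = {q, s, u}, so it goes in M[<S>, t] for t ∈ {q, s, u}.
For <S> ::= epsilon: FIRST(epsilon) = {epsilon}, so it goes in M[<S>, t] for t ∈ {}; since epsilon ∈ FIRST, also for every t ∈ FOLLOW(<S>) = {$}.
None of these place a production in M[<S>, p].

none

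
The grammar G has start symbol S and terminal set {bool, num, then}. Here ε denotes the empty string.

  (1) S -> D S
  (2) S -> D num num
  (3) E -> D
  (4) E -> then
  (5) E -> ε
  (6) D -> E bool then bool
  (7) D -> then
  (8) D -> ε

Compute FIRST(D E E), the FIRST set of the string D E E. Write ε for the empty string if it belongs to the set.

FIRST(S): from S->D S we get {bool, num, then}; from S->D num num we get {bool, num, then}. So FIRST(S) = {bool, num, then}.
FIRST(E): from E->D we get {ε, bool, then}; from E->then we get {then}; from E->ε we get {ε}. So FIRST(E) = {ε, bool, then}.
FIRST(D): from D->E bool then bool we get {bool, then}; from D->then we get {then}; from D->ε we get {ε}. So FIRST(D) = {ε, bool, then}.
FIRST(D E E): take FIRST of each symbol in turn, carrying on past any symbol whose FIRST contains ε; result {ε, bool, then}.

{ε, bool, then}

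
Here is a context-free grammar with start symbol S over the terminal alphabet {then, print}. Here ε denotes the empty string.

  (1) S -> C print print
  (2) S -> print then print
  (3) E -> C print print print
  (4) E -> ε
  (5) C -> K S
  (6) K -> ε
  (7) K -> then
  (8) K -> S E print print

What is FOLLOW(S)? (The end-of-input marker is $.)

FIRST(S) = {print, then}  (via C print print)
FIRST(K) = {ε, print, then}  (via S E print print)
FIRST(C) = {print, then}  (via K S)
FIRST(E) = {ε, print, then}  (via C print print print)
FOLLOW(S) includes $ since S is the start symbol.
FOLLOW(E): in K->S E print print, E is followed by print print with FIRST {print}. Thus FOLLOW(E) = {print}.
FOLLOW(C): in S->C print print, C is followed by print print with FIRST {print}; in E->C print print print, C is followed by print print print with FIRST {print}. Thus FOLLOW(C) = {print}.
FOLLOW(S): in C->K S, the suffix after S is empty, so FOLLOW(S) ⊇ FOLLOW(C) = {print}; in K->S E print print, S is followed by E print print with FIRST {print, then}. Thus FOLLOW(S) = {$, print, then}.
FOLLOW(K): in C->K S, K is followed by S with FIRST {print, then}. Thus FOLLOW(K) = {print, then}.

{$, print, then}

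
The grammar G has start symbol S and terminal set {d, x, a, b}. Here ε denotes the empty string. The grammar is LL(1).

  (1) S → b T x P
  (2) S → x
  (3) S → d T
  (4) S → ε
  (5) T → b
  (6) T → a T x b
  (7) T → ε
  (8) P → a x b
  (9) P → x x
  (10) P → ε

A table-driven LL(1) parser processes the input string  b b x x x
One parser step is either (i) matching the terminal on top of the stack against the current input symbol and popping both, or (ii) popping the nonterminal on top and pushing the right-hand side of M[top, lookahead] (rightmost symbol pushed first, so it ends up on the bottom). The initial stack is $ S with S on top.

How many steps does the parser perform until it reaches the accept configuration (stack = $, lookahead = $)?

     Stack      Input        Action
  1  $ S        b b x x x $  expand S → b T x P
  2  $ P x T b  b b x x x $  match b
  3  $ P x T    b x x x $    expand T → b
  4  $ P x b    b x x x $    match b
  5  $ P x      x x x $      match x
  6  $ P        x x $        expand P → x x
  7  $ x x      x x $        match x
  8  $ x        x $          match x
Accept reached after 8 steps.

8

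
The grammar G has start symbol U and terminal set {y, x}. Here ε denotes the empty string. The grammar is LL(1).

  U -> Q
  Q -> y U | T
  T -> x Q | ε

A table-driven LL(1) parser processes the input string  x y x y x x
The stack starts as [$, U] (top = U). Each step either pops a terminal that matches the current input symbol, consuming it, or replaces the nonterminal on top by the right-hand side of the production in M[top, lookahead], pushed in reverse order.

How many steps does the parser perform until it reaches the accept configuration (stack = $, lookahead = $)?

step 1: stack=$ U  input=x y x y x x $  — expand U -> Q
step 2: stack=$ Q  input=x y x y x x $  — expand Q -> T
step 3: stack=$ T  input=x y x y x x $  — expand T -> x Q
step 4: stack=$ Q x  input=x y x y x x $  — match x
step 5: stack=$ Q  input=y x y x x $  — expand Q -> y U
step 6: stack=$ U y  input=y x y x x $  — match y
step 7: stack=$ U  input=x y x x $  — expand U -> Q
step 8: stack=$ Q  input=x y x x $  — expand Q -> T
step 9: stack=$ T  input=x y x x $  — expand T -> x Q
step 10: stack=$ Q x  input=x y x x $  — match x
step 11: stack=$ Q  input=y x x $  — expand Q -> y U
step 12: stack=$ U y  input=y x x $  — match y
step 13: stack=$ U  input=x x $  — expand U -> Q
step 14: stack=$ Q  input=x x $  — expand Q -> T
step 15: stack=$ T  input=x x $  — expand T -> x Q
step 16: stack=$ Q x  input=x x $  — match x
step 17: stack=$ Q  input=x $  — expand Q -> T
step 18: stack=$ T  input=x $  — expand T -> x Q
step 19: stack=$ Q x  input=x $  — match x
step 20: stack=$ Q  input=$  — expand Q -> T
step 21: stack=$ T  input=$  — expand T -> ε
Accept reached after 21 steps.

21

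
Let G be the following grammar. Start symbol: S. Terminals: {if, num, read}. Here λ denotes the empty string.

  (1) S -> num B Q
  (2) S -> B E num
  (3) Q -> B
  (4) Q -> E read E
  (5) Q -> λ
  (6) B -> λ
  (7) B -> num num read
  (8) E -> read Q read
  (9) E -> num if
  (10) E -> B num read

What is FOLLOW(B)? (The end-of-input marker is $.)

FIRST(B) = {λ, num}
FIRST(E) = {num, read}  (via B num read)
FIRST(S) = {num, read}  (via B E num)
FIRST(Q) = {λ, num, read}  (via B, E read E)
FOLLOW(S) includes $ since S is the start symbol.
FOLLOW(S): S appears on no right-hand side. Thus FOLLOW(S) = {$}.
FOLLOW(Q): in S->num B Q, the suffix after Q is empty, so FOLLOW(Q) ⊇ FOLLOW(S) = {$}; in E->read Q read, Q is followed by read with FIRST {read}. Thus FOLLOW(Q) = {$, read}.
FOLLOW(B): in S->num B Q, B is followed by Q with FIRST {λ, num, read}; in S->num B Q, the suffix after B is nullable, so FOLLOW(B) ⊇ FOLLOW(S) = {$}; in S->B E num, B is followed by E num with FIRST {num, read}; in Q->B, the suffix after B is empty, so FOLLOW(B) ⊇ FOLLOW(Q) = {$, read}; in E->B num read, B is followed by num read with FIRST {num}. Thus FOLLOW(B) = {$, num, read}.
FOLLOW(E): in S->B E num, E is followed by num with FIRST {num}; in Q->E read E (occurrence 1), E is followed by read E with FIRST {read}; in Q->E read E (occurrence 2), the suffix after E is empty, so FOLLOW(E) ⊇ FOLLOW(Q) = {$, read}. Thus FOLLOW(E) = {$, num, read}.

{$, num, read}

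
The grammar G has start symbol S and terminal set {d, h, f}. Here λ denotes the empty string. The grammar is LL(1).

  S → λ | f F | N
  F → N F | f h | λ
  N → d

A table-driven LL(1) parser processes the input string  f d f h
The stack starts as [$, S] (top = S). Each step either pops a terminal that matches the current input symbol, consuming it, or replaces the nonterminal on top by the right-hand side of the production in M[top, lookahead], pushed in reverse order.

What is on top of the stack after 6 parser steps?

f

     Stack  Input      Action
  1  $ S    f d f h $  expand S → f F
  2  $ F f  f d f h $  match f
  3  $ F    d f h $    expand F → N F
  4  $ F N  d f h $    expand N → d
  5  $ F d  d f h $    match d
  6  $ F    f h $      expand F → f h
Stack after step 6: $ h f (top = f).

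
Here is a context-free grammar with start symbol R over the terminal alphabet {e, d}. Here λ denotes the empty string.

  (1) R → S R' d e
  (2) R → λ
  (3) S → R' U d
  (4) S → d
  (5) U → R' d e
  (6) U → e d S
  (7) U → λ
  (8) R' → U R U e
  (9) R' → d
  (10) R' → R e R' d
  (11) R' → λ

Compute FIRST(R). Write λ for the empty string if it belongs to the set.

{λ, d, e}

FIRST(R) = {λ, d, e}  (via S R' d e)
FIRST(S) = {d, e}  (via R' U d)
FIRST(U) = {λ, d, e}  (via R' d e)
FIRST(R') = {λ, d, e}  (via U R U e, R e R' d)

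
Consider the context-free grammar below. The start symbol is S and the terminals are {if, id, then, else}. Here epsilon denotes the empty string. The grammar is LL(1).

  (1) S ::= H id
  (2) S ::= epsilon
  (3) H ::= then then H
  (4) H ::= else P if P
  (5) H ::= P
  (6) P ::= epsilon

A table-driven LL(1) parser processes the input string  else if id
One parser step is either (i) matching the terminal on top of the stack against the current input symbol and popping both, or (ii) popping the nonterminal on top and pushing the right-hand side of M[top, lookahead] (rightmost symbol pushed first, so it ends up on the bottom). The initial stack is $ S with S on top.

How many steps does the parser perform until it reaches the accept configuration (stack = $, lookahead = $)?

     Stack             Input         Action
  1  $ S               else if id $  expand S ::= H id
  2  $ id H            else if id $  expand H ::= else P if P
  3  $ id P if P else  else if id $  match else
  4  $ id P if P       if id $       expand P ::= epsilon
  5  $ id P if         if id $       match if
  6  $ id P            id $          expand P ::= epsilon
  7  $ id              id $          match id
Accept reached after 7 steps.

7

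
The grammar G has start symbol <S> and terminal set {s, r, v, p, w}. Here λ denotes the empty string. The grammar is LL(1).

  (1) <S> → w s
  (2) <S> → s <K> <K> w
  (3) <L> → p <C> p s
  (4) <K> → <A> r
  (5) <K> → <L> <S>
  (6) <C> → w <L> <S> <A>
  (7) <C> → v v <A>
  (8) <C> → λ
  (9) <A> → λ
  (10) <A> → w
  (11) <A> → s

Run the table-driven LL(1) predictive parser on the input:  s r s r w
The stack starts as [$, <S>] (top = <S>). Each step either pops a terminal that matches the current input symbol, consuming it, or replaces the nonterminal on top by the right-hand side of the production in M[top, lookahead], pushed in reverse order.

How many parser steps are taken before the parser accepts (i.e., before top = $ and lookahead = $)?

10

      Stack          Input        Action
   1  $ <S>          s r s r w $  expand <S> → s <K> <K> w
   2  $ w <K> <K> s  s r s r w $  match s
   3  $ w <K> <K>    r s r w $    expand <K> → <A> r
   4  $ w <K> r <A>  r s r w $    expand <A> → λ
   5  $ w <K> r      r s r w $    match r
   6  $ w <K>        s r w $      expand <K> → <A> r
   7  $ w r <A>      s r w $      expand <A> → s
   8  $ w r s        s r w $      match s
   9  $ w r          r w $        match r
  10  $ w            w $          match w
Accept reached after 10 steps.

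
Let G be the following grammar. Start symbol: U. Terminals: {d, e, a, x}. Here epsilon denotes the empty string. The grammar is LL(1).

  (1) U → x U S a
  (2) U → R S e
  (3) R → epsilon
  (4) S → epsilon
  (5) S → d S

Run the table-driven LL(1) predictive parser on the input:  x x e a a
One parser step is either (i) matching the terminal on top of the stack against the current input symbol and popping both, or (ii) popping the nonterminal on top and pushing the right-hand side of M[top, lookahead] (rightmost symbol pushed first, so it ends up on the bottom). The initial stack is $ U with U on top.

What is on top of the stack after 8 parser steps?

step 1: stack=$ U  input=x x e a a $  — expand U → x U S a
step 2: stack=$ a S U x  input=x x e a a $  — match x
step 3: stack=$ a S U  input=x e a a $  — expand U → x U S a
step 4: stack=$ a S a S U x  input=x e a a $  — match x
step 5: stack=$ a S a S U  input=e a a $  — expand U → R S e
step 6: stack=$ a S a S e S R  input=e a a $  — expand R → epsilon
step 7: stack=$ a S a S e S  input=e a a $  — expand S → epsilon
step 8: stack=$ a S a S e  input=e a a $  — match e
Stack after step 8: $ a S a S (top = S).

S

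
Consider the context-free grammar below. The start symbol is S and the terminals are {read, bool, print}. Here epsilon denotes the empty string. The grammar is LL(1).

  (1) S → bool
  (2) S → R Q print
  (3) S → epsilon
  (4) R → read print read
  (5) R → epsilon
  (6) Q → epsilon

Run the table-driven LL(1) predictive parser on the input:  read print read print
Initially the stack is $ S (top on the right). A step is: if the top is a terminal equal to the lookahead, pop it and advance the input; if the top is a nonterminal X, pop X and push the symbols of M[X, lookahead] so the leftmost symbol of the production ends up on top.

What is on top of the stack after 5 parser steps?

Q

     Stack                      Input                    Action
  1  $ S                        read print read print $  expand S → R Q print
  2  $ print Q R                read print read print $  expand R → read print read
  3  $ print Q read print read  read print read print $  match read
  4  $ print Q read print       print read print $       match print
  5  $ print Q read             read print $             match read
Stack after step 5: $ print Q (top = Q).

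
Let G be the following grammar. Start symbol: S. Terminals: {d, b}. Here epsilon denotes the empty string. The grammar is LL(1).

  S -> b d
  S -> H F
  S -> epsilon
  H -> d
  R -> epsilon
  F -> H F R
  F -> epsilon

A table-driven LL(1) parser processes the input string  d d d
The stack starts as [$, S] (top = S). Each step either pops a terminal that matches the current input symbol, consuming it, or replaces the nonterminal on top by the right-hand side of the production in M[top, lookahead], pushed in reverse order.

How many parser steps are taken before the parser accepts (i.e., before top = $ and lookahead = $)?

12

step 1: stack=$ S  input=d d d $  — expand S -> H F
step 2: stack=$ F H  input=d d d $  — expand H -> d
step 3: stack=$ F d  input=d d d $  — match d
step 4: stack=$ F  input=d d $  — expand F -> H F R
step 5: stack=$ R F H  input=d d $  — expand H -> d
step 6: stack=$ R F d  input=d d $  — match d
step 7: stack=$ R F  input=d $  — expand F -> H F R
step 8: stack=$ R R F H  input=d $  — expand H -> d
step 9: stack=$ R R F d  input=d $  — match d
step 10: stack=$ R R F  input=$  — expand F -> epsilon
step 11: stack=$ R R  input=$  — expand R -> epsilon
step 12: stack=$ R  input=$  — expand R -> epsilon
Accept reached after 12 steps.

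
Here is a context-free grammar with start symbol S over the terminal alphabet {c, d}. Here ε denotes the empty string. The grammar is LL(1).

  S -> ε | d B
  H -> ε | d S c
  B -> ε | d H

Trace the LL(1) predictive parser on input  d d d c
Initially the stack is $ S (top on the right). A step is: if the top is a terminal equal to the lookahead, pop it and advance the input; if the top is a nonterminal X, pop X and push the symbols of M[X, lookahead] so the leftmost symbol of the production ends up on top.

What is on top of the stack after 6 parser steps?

step 1: stack=$ S  input=d d d c $  — expand S -> d B
step 2: stack=$ B d  input=d d d c $  — match d
step 3: stack=$ B  input=d d c $  — expand B -> d H
step 4: stack=$ H d  input=d d c $  — match d
step 5: stack=$ H  input=d c $  — expand H -> d S c
step 6: stack=$ c S d  input=d c $  — match d
Stack after step 6: $ c S (top = S).

S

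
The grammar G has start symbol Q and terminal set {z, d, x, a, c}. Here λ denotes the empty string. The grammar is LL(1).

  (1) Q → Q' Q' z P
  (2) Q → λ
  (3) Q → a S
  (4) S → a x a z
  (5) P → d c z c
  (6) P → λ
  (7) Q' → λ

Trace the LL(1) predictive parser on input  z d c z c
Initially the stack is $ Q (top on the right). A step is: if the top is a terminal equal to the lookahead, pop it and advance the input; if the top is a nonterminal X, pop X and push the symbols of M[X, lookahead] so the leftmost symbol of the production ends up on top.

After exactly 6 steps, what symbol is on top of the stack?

c

     Stack        Input        Action
  1  $ Q          z d c z c $  expand Q → Q' Q' z P
  2  $ P z Q' Q'  z d c z c $  expand Q' → λ
  3  $ P z Q'     z d c z c $  expand Q' → λ
  4  $ P z        z d c z c $  match z
  5  $ P          d c z c $    expand P → d c z c
  6  $ c z c d    d c z c $    match d
Stack after step 6: $ c z c (top = c).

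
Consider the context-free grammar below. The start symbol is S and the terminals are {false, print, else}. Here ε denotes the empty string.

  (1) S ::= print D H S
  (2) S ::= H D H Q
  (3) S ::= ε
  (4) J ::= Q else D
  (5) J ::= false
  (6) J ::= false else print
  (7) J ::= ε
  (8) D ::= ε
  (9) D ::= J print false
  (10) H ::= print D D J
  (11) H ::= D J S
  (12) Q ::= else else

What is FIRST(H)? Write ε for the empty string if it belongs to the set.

FIRST(Q): from Q::=else else we get {else}. So FIRST(Q) = {else}.
FIRST(J): from J::=Q else D we get {else}; from J::=false we get {false}; from J::=false else print we get {false}; from J::=ε we get {ε}. So FIRST(J) = {ε, else, false}.
FIRST(D): from D::=ε we get {ε}; from D::=J print false we get {else, false, print}. So FIRST(D) = {ε, else, false, print}.
FIRST(S): from S::=print D H S we get {print}; from S::=H D H Q we get {else, false, print}; from S::=ε we get {ε}. So FIRST(S) = {ε, else, false, print}.
FIRST(H): from H::=print D D J we get {print}; from H::=D J S we get {ε, else, false, print}. So FIRST(H) = {ε, else, false, print}.

{ε, else, false, print}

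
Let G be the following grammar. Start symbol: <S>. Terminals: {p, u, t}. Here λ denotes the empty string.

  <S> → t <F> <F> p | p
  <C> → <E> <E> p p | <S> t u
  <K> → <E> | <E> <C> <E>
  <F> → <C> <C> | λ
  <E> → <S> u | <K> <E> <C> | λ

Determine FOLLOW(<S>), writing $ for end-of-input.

FIRST(<S>): from <S>→t <F> <F> p we get {t}; from <S>→p we get {p}. So FIRST(<S>) = {p, t}.
FIRST(<C>): from <C>→<E> <E> p p we get {p, t}; from <C>→<S> t u we get {p, t}. So FIRST(<C>) = {p, t}.
FIRST(<F>): from <F>→<C> <C> we get {p, t}; from <F>→λ we get {λ}. So FIRST(<F>) = {λ, p, t}.
FIRST(<K>): from <K>→<E> we get {λ, p, t}; from <K>→<E> <C> <E> we get {p, t}. So FIRST(<K>) = {λ, p, t}.
FIRST(<E>): from <E>→<S> u we get {p, t}; from <E>→<K> <E> <C> we get {p, t}; from <E>→λ we get {λ}. So FIRST(<E>) = {λ, p, t}.
FOLLOW(<S>) includes $ since <S> is the start symbol.
FOLLOW(<S>): in <C>→<S> t u, <S> is followed by t u with FIRST {t}; in <E>→<S> u, <S> is followed by u with FIRST {u}. Thus FOLLOW(<S>) = {$, t, u}.
FOLLOW(<K>): in <E>→<K> <E> <C>, <K> is followed by <E> <C> with FIRST {p, t}. Thus FOLLOW(<K>) = {p, t}.
FOLLOW(<F>): in <S>→t <F> <F> p (occurrence 1), <F> is followed by <F> p with FIRST {p, t}; in <S>→t <F> <F> p (occurrence 2), <F> is followed by p with FIRST {p}. Thus FOLLOW(<F>) = {p, t}.
FOLLOW(<E>): in <C>→<E> <E> p p (occurrence 1), <E> is followed by <E> p p with FIRST {p, t}; in <C>→<E> <E> p p (occurrence 2), <E> is followed by p p with FIRST {p}; in <K>→<E>, the suffix after <E> is empty, so FOLLOW(<E>) ⊇ FOLLOW(<K>) = {p, t}; in <K>→<E> <C> <E> (occurrence 1), <E> is followed by <C> <E> with FIRST {p, t}; in <K>→<E> <C> <E> (occurrence 2), the suffix after <E> is empty, so FOLLOW(<E>) ⊇ FOLLOW(<K>) = {p, t}; in <E>→<K> <E> <C>, <E> is followed by <C> with FIRST {p, t}. Thus FOLLOW(<E>) = {p, t}.
FOLLOW(<C>): in <K>→<E> <C> <E>, <C> is followed by <E> with FIRST {λ, p, t}; in <K>→<E> <C> <E>, the suffix after <C> is nullable, so FOLLOW(<C>) ⊇ FOLLOW(<K>) = {p, t}; in <F>→<C> <C> (occurrence 1), <C> is followed by <C> with FIRST {p, t}; in <F>→<C> <C> (occurrence 2), the suffix after <C> is empty, so FOLLOW(<C>) ⊇ FOLLOW(<F>) = {p, t}; in <E>→<K> <E> <C>, the suffix after <C> is empty, so FOLLOW(<C>) ⊇ FOLLOW(<E>) = {p, t}. Thus FOLLOW(<C>) = {p, t}.

{$, t, u}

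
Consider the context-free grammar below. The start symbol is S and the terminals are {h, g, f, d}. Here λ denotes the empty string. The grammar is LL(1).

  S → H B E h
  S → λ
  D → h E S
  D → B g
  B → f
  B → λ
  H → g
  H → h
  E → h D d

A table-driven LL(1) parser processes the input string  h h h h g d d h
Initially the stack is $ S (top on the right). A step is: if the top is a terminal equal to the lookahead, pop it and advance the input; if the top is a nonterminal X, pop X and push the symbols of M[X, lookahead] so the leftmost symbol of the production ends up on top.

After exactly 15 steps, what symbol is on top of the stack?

d

step 1: stack=$ S  input=h h h h g d d h $  — expand S → H B E h
step 2: stack=$ h E B H  input=h h h h g d d h $  — expand H → h
step 3: stack=$ h E B h  input=h h h h g d d h $  — match h
step 4: stack=$ h E B  input=h h h g d d h $  — expand B → λ
step 5: stack=$ h E  input=h h h g d d h $  — expand E → h D d
step 6: stack=$ h d D h  input=h h h g d d h $  — match h
step 7: stack=$ h d D  input=h h g d d h $  — expand D → h E S
step 8: stack=$ h d S E h  input=h h g d d h $  — match h
step 9: stack=$ h d S E  input=h g d d h $  — expand E → h D d
step 10: stack=$ h d S d D h  input=h g d d h $  — match h
step 11: stack=$ h d S d D  input=g d d h $  — expand D → B g
step 12: stack=$ h d S d g B  input=g d d h $  — expand B → λ
step 13: stack=$ h d S d g  input=g d d h $  — match g
step 14: stack=$ h d S d  input=d d h $  — match d
step 15: stack=$ h d S  input=d h $  — expand S → λ
Stack after step 15: $ h d (top = d).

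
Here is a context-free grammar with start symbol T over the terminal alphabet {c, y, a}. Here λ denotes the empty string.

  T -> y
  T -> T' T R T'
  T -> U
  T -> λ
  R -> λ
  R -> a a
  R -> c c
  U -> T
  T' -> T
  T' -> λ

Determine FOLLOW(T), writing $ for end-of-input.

FIRST(R) = {λ, a, c}
FIRST(T) = {λ, a, c, y}  (via T' T R T', U)
FIRST(U) = {λ, a, c, y}  (via T)
FIRST(T') = {λ, a, c, y}  (via T)
FOLLOW(T) includes $ since T is the start symbol.
FOLLOW(T): in T->T' T R T', T is followed by R T' with FIRST {λ, a, c, y}; in T->T' T R T', the suffix after T is nullable (adds nothing new); in U->T, the suffix after T is empty, so FOLLOW(T) ⊇ FOLLOW(U) = {$, a, c, y}; in T'->T, the suffix after T is empty, so FOLLOW(T) ⊇ FOLLOW(T') = {$, a, c, y}. Thus FOLLOW(T) = {$, a, c, y}.
FOLLOW(R): in T->T' T R T', R is followed by T' with FIRST {λ, a, c, y}; in T->T' T R T', the suffix after R is nullable, so FOLLOW(R) ⊇ FOLLOW(T) = {$, a, c, y}. Thus FOLLOW(R) = {$, a, c, y}.
FOLLOW(U): in T->U, the suffix after U is empty, so FOLLOW(U) ⊇ FOLLOW(T) = {$, a, c, y}. Thus FOLLOW(U) = {$, a, c, y}.
FOLLOW(T'): in T->T' T R T' (occurrence 1), T' is followed by T R T' with FIRST {λ, a, c, y}; in T->T' T R T' (occurrence 1), the suffix after T' is nullable, so FOLLOW(T') ⊇ FOLLOW(T) = {$, a, c, y}; in T->T' T R T' (occurrence 2), the suffix after T' is empty, so FOLLOW(T') ⊇ FOLLOW(T) = {$, a, c, y}. Thus FOLLOW(T') = {$, a, c, y}.

{$, a, c, y}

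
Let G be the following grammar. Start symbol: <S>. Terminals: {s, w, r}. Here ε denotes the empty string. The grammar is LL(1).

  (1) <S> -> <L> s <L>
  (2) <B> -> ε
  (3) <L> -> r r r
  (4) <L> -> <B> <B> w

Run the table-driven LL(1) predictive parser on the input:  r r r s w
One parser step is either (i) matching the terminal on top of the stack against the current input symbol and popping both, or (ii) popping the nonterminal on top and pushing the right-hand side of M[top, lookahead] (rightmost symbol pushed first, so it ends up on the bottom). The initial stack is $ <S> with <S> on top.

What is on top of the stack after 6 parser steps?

step 1: stack=$ <S>  input=r r r s w $  — expand <S> -> <L> s <L>
step 2: stack=$ <L> s <L>  input=r r r s w $  — expand <L> -> r r r
step 3: stack=$ <L> s r r r  input=r r r s w $  — match r
step 4: stack=$ <L> s r r  input=r r s w $  — match r
step 5: stack=$ <L> s r  input=r s w $  — match r
step 6: stack=$ <L> s  input=s w $  — match s
Stack after step 6: $ <L> (top = <L>).

<L>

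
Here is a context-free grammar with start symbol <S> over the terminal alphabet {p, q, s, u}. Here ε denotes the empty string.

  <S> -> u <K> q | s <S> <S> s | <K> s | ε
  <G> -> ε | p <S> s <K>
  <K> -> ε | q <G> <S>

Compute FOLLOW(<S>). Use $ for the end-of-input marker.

FIRST(<G>): from <G>->ε we get {ε}; from <G>->p <S> s <K> we get {p}. So FIRST(<G>) = {ε, p}.
FIRST(<K>): from <K>->ε we get {ε}; from <K>->q <G> <S> we get {q}. So FIRST(<K>) = {ε, q}.
FIRST(<S>): from <S>->u <K> q we get {u}; from <S>->s <S> <S> s we get {s}; from <S>-><K> s we get {q, s}; from <S>->ε we get {ε}. So FIRST(<S>) = {ε, q, s, u}.
FOLLOW(<S>) includes $ since <S> is the start symbol.
FOLLOW(<S>): in <S>->s <S> <S> s (occurrence 1), <S> is followed by <S> s with FIRST {q, s, u}; in <S>->s <S> <S> s (occurrence 2), <S> is followed by s with FIRST {s}; in <G>->p <S> s <K>, <S> is followed by s <K> with FIRST {s}; in <K>->q <G> <S>, the suffix after <S> is empty, so FOLLOW(<S>) ⊇ FOLLOW(<K>) = {q, s, u}. Thus FOLLOW(<S>) = {$, q, s, u}.
FOLLOW(<G>): in <K>->q <G> <S>, <G> is followed by <S> with FIRST {ε, q, s, u}; in <K>->q <G> <S>, the suffix after <G> is nullable, so FOLLOW(<G>) ⊇ FOLLOW(<K>) = {q, s, u}. Thus FOLLOW(<G>) = {q, s, u}.
FOLLOW(<K>): in <S>->u <K> q, <K> is followed by q with FIRST {q}; in <S>-><K> s, <K> is followed by s with FIRST {s}; in <G>->p <S> s <K>, the suffix after <K> is empty, so FOLLOW(<K>) ⊇ FOLLOW(<G>) = {q, s, u}. Thus FOLLOW(<K>) = {q, s, u}.

{$, q, s, u}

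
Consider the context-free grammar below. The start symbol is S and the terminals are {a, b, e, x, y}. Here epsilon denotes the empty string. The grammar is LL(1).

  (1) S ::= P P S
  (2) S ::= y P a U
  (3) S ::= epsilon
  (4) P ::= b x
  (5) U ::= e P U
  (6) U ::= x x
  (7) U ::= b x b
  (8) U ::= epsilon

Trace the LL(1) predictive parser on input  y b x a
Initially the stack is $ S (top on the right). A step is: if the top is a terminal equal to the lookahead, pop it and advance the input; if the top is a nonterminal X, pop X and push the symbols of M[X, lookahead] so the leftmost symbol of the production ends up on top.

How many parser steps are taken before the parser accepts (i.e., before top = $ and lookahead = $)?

7

     Stack      Input      Action
  1  $ S        y b x a $  expand S ::= y P a U
  2  $ U a P y  y b x a $  match y
  3  $ U a P    b x a $    expand P ::= b x
  4  $ U a x b  b x a $    match b
  5  $ U a x    x a $      match x
  6  $ U a      a $        match a
  7  $ U        $          expand U ::= epsilon
Accept reached after 7 steps.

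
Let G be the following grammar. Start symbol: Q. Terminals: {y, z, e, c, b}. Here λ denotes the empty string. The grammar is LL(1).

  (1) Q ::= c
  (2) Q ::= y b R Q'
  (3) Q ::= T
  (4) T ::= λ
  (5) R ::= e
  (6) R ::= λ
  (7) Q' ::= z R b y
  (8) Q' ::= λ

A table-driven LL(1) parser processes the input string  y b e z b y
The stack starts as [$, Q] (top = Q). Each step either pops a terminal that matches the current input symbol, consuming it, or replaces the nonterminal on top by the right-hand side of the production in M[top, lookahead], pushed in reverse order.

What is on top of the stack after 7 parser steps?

step 1: stack=$ Q  input=y b e z b y $  — expand Q ::= y b R Q'
step 2: stack=$ Q' R b y  input=y b e z b y $  — match y
step 3: stack=$ Q' R b  input=b e z b y $  — match b
step 4: stack=$ Q' R  input=e z b y $  — expand R ::= e
step 5: stack=$ Q' e  input=e z b y $  — match e
step 6: stack=$ Q'  input=z b y $  — expand Q' ::= z R b y
step 7: stack=$ y b R z  input=z b y $  — match z
Stack after step 7: $ y b R (top = R).

R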